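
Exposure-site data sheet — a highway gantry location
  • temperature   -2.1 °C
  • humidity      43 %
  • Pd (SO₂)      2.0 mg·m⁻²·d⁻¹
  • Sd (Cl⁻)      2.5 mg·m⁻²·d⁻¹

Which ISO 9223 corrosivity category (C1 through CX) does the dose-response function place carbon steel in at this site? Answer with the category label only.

C2

carbon steel: temperature factor f = +0.150·(-12.1) = -1.8150
  sulphur-dioxide contribution → 0.9767 μm/a
  chloride contribution → 0.6841 μm/a
  total first-year rate 1.661 μm/a
Category bounds: 1.3…25 μm/a bracket r_corr ⇒ C2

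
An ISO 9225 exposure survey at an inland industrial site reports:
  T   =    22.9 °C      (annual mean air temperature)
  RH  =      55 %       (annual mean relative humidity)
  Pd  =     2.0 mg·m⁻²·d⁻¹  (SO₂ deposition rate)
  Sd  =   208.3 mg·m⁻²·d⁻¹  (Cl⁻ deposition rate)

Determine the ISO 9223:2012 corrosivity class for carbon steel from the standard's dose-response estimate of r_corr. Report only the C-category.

carbon steel: f(T) = -0.054·(T−10) [T>10 °C] = -0.6966
  SO₂ term: 1.77·2.0^0.52·exp(0.02·55-0.6966) = 3.799
  Cl⁻ term: 0.102·208.3^0.62·exp(0.033·55+0.04·22.9) = 42.88
  r_corr = 3.799 + 42.88 = 46.68 μm/a
ISO 9223 Table 2 (carbon steel): 25 < 46.7 ≤ 50 μm/a ⇒ C3

C3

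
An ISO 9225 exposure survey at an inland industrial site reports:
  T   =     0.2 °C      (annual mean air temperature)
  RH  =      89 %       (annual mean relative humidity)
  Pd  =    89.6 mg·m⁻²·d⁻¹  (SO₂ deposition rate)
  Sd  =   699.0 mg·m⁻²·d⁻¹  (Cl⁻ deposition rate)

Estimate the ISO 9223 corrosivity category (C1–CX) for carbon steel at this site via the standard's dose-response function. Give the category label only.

C5

carbon steel: f(T) = +0.150·(T−10) [T≤10 °C] = -1.4700
  Pd branch = 1.77·Pd^0.52·e^(0.02·RH+f) = 24.99 μm/a
  Cl⁻ term: 0.102·699.0^0.62·exp(0.033·89+0.04·0.2) = 112.5
  sum: 24.99 + 112.5 → r_corr = 137.5 μm/a
137 μm/a falls in (80, 200] for carbon steel → category C5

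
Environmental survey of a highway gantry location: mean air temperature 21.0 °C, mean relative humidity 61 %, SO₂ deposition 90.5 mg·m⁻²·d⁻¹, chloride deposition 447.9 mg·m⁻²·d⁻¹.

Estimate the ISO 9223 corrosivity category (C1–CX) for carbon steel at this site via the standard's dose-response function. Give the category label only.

C5

carbon steel: T>10 °C ⇒ hinge -0.054·(21.0−10) = -0.5940
  SO₂ term: 1.77·90.5^0.52·exp(0.02·61-0.5940) = 34.46
  Cl⁻ term: 0.102·447.9^0.62·exp(0.033·61+0.04·21.0) = 77.87
  r_corr = 34.46 + 77.87 = 112.3 μm/a
ISO 9223 Table 2 (carbon steel): 80 < 112 ≤ 200 μm/a ⇒ C5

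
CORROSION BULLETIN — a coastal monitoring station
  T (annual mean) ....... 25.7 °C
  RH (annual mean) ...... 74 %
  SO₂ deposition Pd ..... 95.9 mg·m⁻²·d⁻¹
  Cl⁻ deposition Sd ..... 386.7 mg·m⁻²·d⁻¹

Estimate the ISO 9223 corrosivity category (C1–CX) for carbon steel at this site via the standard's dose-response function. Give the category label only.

carbon steel: f(T) = -0.054·(T−10) [T>10 °C] = -0.8478
  sulphur-dioxide contribution → 35.73 μm/a
  chloride contribution → 131.8 μm/a
  total first-year rate 167.5 μm/a
ISO 9223 Table 2 (carbon steel): 80 < 167 ≤ 200 μm/a ⇒ C5

C5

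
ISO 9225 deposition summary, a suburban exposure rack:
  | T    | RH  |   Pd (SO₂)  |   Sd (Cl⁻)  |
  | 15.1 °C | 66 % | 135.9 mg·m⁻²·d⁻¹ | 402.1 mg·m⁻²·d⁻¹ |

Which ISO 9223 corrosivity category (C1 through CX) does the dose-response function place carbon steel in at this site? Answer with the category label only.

C5

carbon steel: f(T) = -0.054·(T−10) [T>10 °C] = -0.2754
  Pd branch = 1.77·Pd^0.52·e^(0.02·RH+f) = 64.7 μm/a
  Sd branch = 0.102·Sd^0.62·e^(0.033·RH+0.04·T) = 67.84 μm/a
  sum: 64.7 + 67.84 → r_corr = 132.5 μm/a
Category bounds: 80…200 μm/a bracket r_corr ⇒ C5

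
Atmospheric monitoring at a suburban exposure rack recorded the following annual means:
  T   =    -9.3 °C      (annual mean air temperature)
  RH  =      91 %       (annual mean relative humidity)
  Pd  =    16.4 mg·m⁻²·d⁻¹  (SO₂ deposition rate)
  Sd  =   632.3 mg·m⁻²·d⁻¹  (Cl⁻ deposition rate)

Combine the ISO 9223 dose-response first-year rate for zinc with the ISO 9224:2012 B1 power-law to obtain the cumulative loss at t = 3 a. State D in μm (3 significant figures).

zinc: temperature factor f = +0.038·(-19.3) = -0.7334
  SO₂ term: 0.0129·16.4^0.44·exp(0.046·91-0.7334) = 1.395
  Cl⁻ term: 0.0175·632.3^0.57·exp(0.008·91+0.085·-9.3) = 0.6493
  r_corr = 1.395 + 0.6493 = 2.044 μm/a
ISO 9224: D(t) = r_corr · t^b with b = 0.813 (zinc, B1)
  D(3) = 2.044 × 3^0.813 = 2.044 × 2.443 = 4.994 μm

D(3) = 4.99 μm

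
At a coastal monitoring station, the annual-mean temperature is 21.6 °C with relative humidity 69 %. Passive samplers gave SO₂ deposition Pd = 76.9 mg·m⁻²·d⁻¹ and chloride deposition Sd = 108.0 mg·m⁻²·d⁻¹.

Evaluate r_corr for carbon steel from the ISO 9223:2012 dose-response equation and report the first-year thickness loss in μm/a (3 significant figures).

r_corr = 79.0 μm/a

carbon steel: T>10 °C ⇒ hinge -0.054·(21.6−10) = -0.6264
  Pd branch = 1.77·Pd^0.52·e^(0.02·RH+f) = 35.97 μm/a
  Cl⁻ term: 0.102·108.0^0.62·exp(0.033·69+0.04·21.6) = 43
  sum: 35.97 + 43 → r_corr = 78.97 μm/a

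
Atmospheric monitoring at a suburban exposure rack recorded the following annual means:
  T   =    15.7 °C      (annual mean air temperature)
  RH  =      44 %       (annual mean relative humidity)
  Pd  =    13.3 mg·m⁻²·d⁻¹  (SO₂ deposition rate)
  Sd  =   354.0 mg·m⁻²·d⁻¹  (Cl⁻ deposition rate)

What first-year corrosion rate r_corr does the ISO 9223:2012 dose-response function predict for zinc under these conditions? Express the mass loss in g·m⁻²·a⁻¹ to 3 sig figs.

zinc: f(T) = -0.071·(T−10) [T>10 °C] = -0.4047
  Pd branch = 0.0129·Pd^0.44·e^(0.046·RH+f) = 0.2034 μm/a
  Sd branch = 0.0175·Sd^0.57·e^(0.008·RH+0.085·T) = 2.682 μm/a
  r_corr = 0.2034 + 2.682 = 2.885 μm/a
Convert to mass loss: 2.885 μm/a × 7.14 g/cm³ = 20.6 g·m⁻²·a⁻¹

r_corr = 20.6 g·m⁻²·a⁻¹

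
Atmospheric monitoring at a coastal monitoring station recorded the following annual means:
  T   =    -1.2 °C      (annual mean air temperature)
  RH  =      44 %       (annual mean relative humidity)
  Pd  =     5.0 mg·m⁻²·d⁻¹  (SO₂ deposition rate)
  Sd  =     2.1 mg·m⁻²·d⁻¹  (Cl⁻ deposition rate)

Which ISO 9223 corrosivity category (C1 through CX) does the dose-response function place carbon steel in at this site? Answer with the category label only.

C2

carbon steel: f(T) = +0.150·(T−10) [T≤10 °C] = -1.6800
  Pd branch = 1.77·Pd^0.52·e^(0.02·RH+f) = 1.837 μm/a
  Cl⁻ term: 0.102·2.1^0.62·exp(0.033·44+0.04·-1.2) = 0.6578
  sum: 1.837 + 0.6578 → r_corr = 2.494 μm/a
ISO 9223 Table 2 (carbon steel): 1.3 < 2.49 ≤ 25 μm/a ⇒ C2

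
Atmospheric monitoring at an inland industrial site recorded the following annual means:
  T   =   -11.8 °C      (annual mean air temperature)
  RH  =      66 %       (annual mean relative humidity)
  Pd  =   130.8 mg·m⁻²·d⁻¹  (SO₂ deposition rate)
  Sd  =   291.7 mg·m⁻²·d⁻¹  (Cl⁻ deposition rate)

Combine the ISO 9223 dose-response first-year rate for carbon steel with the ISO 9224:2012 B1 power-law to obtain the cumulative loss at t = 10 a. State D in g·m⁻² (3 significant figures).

carbon steel: temperature factor f = +0.150·(-21.8) = -3.2700
  Pd branch = 1.77·Pd^0.52·e^(0.02·RH+f) = 3.175 μm/a
  Cl⁻ term: 0.102·291.7^0.62·exp(0.033·66+0.04·-11.8) = 18.96
  r_corr = 3.175 + 18.96 = 22.13 μm/a
Power-law: D(10) = r_corr · 10^0.523
  D(10) = 22.13 × 10^0.523 = 22.13 × 3.334 = 73.79 μm
  Mass loss = 73.79 μm × 7.85 g/cm³ = 579.3 g·m⁻²

D(10) = 579 g·m⁻²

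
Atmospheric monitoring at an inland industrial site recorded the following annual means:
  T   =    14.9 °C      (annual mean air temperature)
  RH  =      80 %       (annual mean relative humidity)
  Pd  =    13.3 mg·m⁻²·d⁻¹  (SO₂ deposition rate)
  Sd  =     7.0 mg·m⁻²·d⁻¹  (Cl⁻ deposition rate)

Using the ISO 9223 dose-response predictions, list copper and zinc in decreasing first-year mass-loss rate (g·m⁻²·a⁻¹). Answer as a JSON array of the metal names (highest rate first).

copper: temperature factor f = -0.080·(4.9) = -0.3920
  sulphur-dioxide contribution → 0.7872 μm/a
  chloride contribution → 0.6408 μm/a
  ⇒ r_corr(copper) = 1.428 μm/a
  mass loss = 1.428 μm/a × 8.96 g/cm³ = 12.8 g·m⁻²·a⁻¹
zinc: T>10 °C ⇒ hinge -0.071·(14.9−10) = -0.3479
  sulphur-dioxide contribution → 1.128 μm/a
  chloride contribution → 0.357 μm/a
  total first-year rate 1.485 μm/a
  mass loss = 1.485 μm/a × 7.14 g/cm³ = 10.6 g·m⁻²·a⁻¹
Ordering by g·m⁻²·a⁻¹: copper (12.8) > zinc (10.6)

["copper", "zinc"]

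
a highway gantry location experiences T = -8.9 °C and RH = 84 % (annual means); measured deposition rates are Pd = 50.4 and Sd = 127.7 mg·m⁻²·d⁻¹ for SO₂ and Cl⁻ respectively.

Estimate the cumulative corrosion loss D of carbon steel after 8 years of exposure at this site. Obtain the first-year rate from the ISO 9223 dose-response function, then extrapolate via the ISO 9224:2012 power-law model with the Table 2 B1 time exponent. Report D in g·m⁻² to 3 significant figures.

carbon steel: temperature factor f = +0.150·(-18.9) = -2.8350
  sulphur-dioxide contribution → 4.282 μm/a
  chloride contribution → 23.1 μm/a
  total first-year rate 27.39 μm/a
ISO 9224: D(t) = r_corr · t^b with b = 0.523 (carbon steel, B1)
  D(8) = 27.39 × 8^0.523 = 27.39 × 2.967 = 81.25 μm
  Mass loss = 81.25 μm × 7.85 g/cm³ = 637.8 g·m⁻²

D(8) = 638 g·m⁻²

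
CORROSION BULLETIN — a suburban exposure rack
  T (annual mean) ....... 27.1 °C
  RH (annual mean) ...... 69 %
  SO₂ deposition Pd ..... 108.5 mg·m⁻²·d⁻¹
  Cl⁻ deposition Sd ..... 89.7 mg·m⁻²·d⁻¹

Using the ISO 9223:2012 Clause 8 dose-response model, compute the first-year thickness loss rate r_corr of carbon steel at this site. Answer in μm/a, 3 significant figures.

carbon steel: f(T) = -0.054·(T−10) [T>10 °C] = -0.9234
  Pd branch = 1.77·Pd^0.52·e^(0.02·RH+f) = 31.97 μm/a
  Sd branch = 0.102·Sd^0.62·e^(0.033·RH+0.04·T) = 47.75 μm/a
  sum: 31.97 + 47.75 → r_corr = 79.72 μm/a

r_corr = 79.7 μm/a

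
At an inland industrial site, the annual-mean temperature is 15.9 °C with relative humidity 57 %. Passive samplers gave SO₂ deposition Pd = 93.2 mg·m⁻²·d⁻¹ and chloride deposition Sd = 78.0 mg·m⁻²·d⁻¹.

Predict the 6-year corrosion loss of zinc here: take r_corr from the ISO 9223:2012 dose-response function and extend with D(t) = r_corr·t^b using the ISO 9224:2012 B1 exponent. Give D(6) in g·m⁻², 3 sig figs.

D(6) = 65.5 g·m⁻²

zinc: f(T) = -0.071·(T−10) [T>10 °C] = -0.4189
  SO₂ term: 0.0129·93.2^0.44·exp(0.046·57-0.4189) = 0.8589
  Sd branch = 0.0175·Sd^0.57·e^(0.008·RH+0.085·T) = 1.278 μm/a
  sum: 0.8589 + 1.278 → r_corr = 2.137 μm/a
ISO 9224: D(t) = r_corr · t^b with b = 0.813 (zinc, B1)
  D(6) = 2.137 × 6^0.813 = 2.137 × 4.292 = 9.171 μm
  Mass loss = 9.171 μm × 7.14 g/cm³ = 65.48 g·m⁻²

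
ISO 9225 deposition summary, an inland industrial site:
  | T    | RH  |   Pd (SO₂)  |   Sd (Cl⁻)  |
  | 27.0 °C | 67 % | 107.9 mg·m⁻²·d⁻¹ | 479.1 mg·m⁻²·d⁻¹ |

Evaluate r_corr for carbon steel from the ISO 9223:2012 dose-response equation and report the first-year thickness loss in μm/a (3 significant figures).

carbon steel: f(T) = -0.054·(T−10) [T>10 °C] = -0.9180
  SO₂ term: 1.77·107.9^0.52·exp(0.02·67-0.9180) = 30.79
  Cl⁻ term: 0.102·479.1^0.62·exp(0.033·67+0.04·27.0) = 125.8
  sum: 30.79 + 125.8 → r_corr = 156.6 μm/a

r_corr = 157 μm/a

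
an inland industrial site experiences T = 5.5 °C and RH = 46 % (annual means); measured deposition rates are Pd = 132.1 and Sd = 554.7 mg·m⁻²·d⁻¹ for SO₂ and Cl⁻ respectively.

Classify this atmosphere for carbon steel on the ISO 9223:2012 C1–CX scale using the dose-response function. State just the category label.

carbon steel: f(T) = +0.150·(T−10) [T≤10 °C] = -0.6750
  SO₂ term: 1.77·132.1^0.52·exp(0.02·46-0.6750) = 28.66
  Sd branch = 0.102·Sd^0.62·e^(0.033·RH+0.04·T) = 29.16 μm/a
  r_corr = 28.66 + 29.16 = 57.81 μm/a
Category bounds: 50…80 μm/a bracket r_corr ⇒ C4

C4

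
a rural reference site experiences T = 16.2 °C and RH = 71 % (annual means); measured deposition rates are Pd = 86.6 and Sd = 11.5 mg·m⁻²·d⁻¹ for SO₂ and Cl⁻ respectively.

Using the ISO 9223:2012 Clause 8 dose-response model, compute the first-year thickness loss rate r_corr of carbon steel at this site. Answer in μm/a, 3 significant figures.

carbon steel: temperature factor f = -0.054·(6.2) = -0.3348
  Pd branch = 1.77·Pd^0.52·e^(0.02·RH+f) = 53.31 μm/a
  Cl⁻ term: 0.102·11.5^0.62·exp(0.033·71+0.04·16.2) = 9.23
  r_corr = 53.31 + 9.23 = 62.54 μm/a

r_corr = 62.5 μm/a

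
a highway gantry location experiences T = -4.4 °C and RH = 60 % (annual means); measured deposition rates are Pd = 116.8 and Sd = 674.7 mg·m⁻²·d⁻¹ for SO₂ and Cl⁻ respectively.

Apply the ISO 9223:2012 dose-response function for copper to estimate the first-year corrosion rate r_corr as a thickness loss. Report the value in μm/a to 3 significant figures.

copper: T≤10 °C ⇒ hinge +0.126·(-4.4−10) = -1.8144
  Pd branch = 0.0053·Pd^0.26·e^(0.059·RH+f) = 0.1026 μm/a
  Sd branch = 0.01025·Sd^0.27·e^(0.036·RH+0.049·T) = 0.4159 μm/a
  sum: 0.1026 + 0.4159 → r_corr = 0.5186 μm/a

r_corr = 0.519 μm/a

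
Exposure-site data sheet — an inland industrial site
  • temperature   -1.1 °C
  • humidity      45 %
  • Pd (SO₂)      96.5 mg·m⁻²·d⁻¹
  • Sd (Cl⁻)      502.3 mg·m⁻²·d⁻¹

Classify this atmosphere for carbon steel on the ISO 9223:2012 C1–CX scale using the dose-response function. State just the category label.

C3

carbon steel: f(T) = +0.150·(T−10) [T≤10 °C] = -1.6650
  sulphur-dioxide contribution → 8.865 μm/a
  chloride contribution → 20.37 μm/a
  ⇒ r_corr(carbon steel) = 29.24 μm/a
ISO 9223 Table 2 (carbon steel): 25 < 29.2 ≤ 50 μm/a ⇒ C3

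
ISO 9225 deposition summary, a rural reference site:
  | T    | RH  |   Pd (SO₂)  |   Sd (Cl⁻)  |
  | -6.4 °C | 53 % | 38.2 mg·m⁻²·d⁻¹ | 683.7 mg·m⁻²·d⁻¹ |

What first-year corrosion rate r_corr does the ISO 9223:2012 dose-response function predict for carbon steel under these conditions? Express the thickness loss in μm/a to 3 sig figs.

r_corr = 28.9 μm/a

carbon steel: temperature factor f = +0.150·(-16.4) = -2.4600
  sulphur-dioxide contribution → 2.902 μm/a
  chloride contribution → 25.98 μm/a
  ⇒ r_corr(carbon steel) = 28.88 μm/a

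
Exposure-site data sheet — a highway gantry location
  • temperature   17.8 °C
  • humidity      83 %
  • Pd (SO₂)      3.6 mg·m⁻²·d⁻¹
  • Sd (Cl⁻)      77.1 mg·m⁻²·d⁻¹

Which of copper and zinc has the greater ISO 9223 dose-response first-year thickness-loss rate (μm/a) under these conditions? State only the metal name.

copper: f(T) = -0.080·(T−10) [T>10 °C] = -0.6240
  sulphur-dioxide contribution → 0.5305 μm/a
  chloride contribution → 1.573 μm/a
  total first-year rate 2.103 μm/a
zinc: T>10 °C ⇒ hinge -0.071·(17.8−10) = -0.5538
  sulphur-dioxide contribution → 0.5929 μm/a
  chloride contribution → 1.837 μm/a
  total first-year rate 2.43 μm/a
Ordering by μm/a: zinc (2.43) > copper (2.1)

zinc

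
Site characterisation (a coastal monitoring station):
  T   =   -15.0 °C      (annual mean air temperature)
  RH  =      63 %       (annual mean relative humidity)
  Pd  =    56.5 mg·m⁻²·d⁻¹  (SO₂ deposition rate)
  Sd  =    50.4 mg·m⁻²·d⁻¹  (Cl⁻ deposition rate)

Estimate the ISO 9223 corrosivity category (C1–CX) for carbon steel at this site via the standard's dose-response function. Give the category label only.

C2

carbon steel: T≤10 °C ⇒ hinge +0.150·(-15.0−10) = -3.7500
  SO₂ term: 1.77·56.5^0.52·exp(0.02·63-3.7500) = 1.196
  Cl⁻ term: 0.102·50.4^0.62·exp(0.033·63+0.04·-15.0) = 5.087
  sum: 1.196 + 5.087 → r_corr = 6.282 μm/a
Category bounds: 1.3…25 μm/a bracket r_corr ⇒ C2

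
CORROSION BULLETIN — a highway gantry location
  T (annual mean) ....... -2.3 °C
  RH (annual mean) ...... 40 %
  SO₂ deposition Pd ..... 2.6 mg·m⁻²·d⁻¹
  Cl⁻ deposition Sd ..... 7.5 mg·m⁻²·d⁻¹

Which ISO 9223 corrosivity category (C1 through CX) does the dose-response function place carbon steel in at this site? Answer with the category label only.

C2

carbon steel: temperature factor f = +0.150·(-12.3) = -1.8450
  SO₂ term: 1.77·2.6^0.52·exp(0.02·40-1.8450) = 1.023
  Sd branch = 0.102·Sd^0.62·e^(0.033·RH+0.04·T) = 1.215 μm/a
  r_corr = 1.023 + 1.215 = 2.238 μm/a
2.24 μm/a falls in (1.3, 25] for carbon steel → category C2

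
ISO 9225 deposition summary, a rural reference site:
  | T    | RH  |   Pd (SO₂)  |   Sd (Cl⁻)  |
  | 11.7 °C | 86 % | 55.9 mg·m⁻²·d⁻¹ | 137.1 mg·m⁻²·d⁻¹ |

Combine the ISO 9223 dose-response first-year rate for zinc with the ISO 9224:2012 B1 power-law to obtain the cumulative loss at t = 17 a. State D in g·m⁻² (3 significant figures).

D(17) = 362 g·m⁻²

zinc: f(T) = -0.071·(T−10) [T>10 °C] = -0.1207
  Pd branch = 0.0129·Pd^0.44·e^(0.046·RH+f) = 3.508 μm/a
  Sd branch = 0.0175·Sd^0.57·e^(0.008·RH+0.085·T) = 1.555 μm/a
  r_corr = 3.508 + 1.555 = 5.064 μm/a
ISO 9224: D(t) = r_corr · t^b with b = 0.813 (zinc, B1)
  D(17) = 5.064 × 17^0.813 = 5.064 × 10.01 = 50.68 μm
  Mass loss = 50.68 μm × 7.14 g/cm³ = 361.8 g·m⁻²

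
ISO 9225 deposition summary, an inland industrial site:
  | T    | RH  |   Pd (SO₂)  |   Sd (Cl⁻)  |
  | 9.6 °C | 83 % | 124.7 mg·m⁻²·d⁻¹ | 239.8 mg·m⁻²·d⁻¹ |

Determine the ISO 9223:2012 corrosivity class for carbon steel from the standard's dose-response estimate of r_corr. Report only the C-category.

carbon steel: f(T) = +0.150·(T−10) [T≤10 °C] = -0.0600
  sulphur-dioxide contribution → 107.8 μm/a
  chloride contribution → 69.25 μm/a
  total first-year rate 177.1 μm/a
Category bounds: 80…200 μm/a bracket r_corr ⇒ C5

C5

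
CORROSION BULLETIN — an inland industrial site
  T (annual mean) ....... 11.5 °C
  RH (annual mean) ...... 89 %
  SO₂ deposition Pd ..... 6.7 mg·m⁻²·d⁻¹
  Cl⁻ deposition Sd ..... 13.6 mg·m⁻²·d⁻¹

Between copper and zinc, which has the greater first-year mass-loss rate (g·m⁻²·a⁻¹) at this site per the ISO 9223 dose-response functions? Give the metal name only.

copper: temperature factor f = -0.080·(1.5) = -0.1200
  sulphur-dioxide contribution → 1.47 μm/a
  chloride contribution → 0.8974 μm/a
  total first-year rate 2.368 μm/a
  mass loss = 2.368 μm/a × 8.96 g/cm³ = 21.21 g·m⁻²·a⁻¹
zinc: T>10 °C ⇒ hinge -0.071·(11.5−10) = -0.1065
  sulphur-dioxide contribution → 1.606 μm/a
  chloride contribution → 0.4197 μm/a
  ⇒ r_corr(zinc) = 2.026 μm/a
  mass loss = 2.026 μm/a × 7.14 g/cm³ = 14.46 g·m⁻²·a⁻¹
Ordering by g·m⁻²·a⁻¹: copper (21.2) > zinc (14.5)

copper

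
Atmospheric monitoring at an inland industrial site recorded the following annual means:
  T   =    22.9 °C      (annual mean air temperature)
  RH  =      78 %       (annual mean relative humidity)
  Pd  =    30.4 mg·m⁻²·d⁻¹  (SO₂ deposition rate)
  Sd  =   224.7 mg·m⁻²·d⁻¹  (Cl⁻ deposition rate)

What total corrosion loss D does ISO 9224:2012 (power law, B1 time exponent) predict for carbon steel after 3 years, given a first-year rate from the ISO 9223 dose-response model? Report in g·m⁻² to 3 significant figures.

D(3) = 1.68e+03 g·m⁻²

carbon steel: f(T) = -0.054·(T−10) [T>10 °C] = -0.6966
  SO₂ term: 1.77·30.4^0.52·exp(0.02·78-0.6966) = 24.78
  Cl⁻ term: 0.102·224.7^0.62·exp(0.033·78+0.04·22.9) = 96
  sum: 24.78 + 96 → r_corr = 120.8 μm/a
Power-law: D(3) = r_corr · 3^0.523
  D(3) = 120.8 × 3^0.523 = 120.8 × 1.776 = 214.5 μm
  Mass loss = 214.5 μm × 7.85 g/cm³ = 1684 g·m⁻²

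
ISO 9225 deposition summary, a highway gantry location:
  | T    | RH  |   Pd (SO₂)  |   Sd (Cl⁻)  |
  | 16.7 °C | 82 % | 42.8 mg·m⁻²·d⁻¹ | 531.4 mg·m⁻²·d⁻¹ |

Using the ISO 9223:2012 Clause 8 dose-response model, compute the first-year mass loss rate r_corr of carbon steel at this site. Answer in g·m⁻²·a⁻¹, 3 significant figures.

r_corr = 1.50e+03 g·m⁻²·a⁻¹

carbon steel: temperature factor f = -0.054·(6.7) = -0.3618
  sulphur-dioxide contribution → 44.82 μm/a
  chloride contribution → 145.8 μm/a
  total first-year rate 190.6 μm/a
Convert to mass loss: 190.6 μm/a × 7.85 g/cm³ = 1496 g·m⁻²·a⁻¹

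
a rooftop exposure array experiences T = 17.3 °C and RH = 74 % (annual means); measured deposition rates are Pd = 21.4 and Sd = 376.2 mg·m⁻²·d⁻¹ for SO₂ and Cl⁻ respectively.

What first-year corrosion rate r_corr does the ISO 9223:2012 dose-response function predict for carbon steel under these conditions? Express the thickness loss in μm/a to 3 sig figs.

carbon steel: T>10 °C ⇒ hinge -0.054·(17.3−10) = -0.3942
  SO₂ term: 1.77·21.4^0.52·exp(0.02·74-0.3942) = 25.78
  Sd branch = 0.102·Sd^0.62·e^(0.033·RH+0.04·T) = 92.56 μm/a
  sum: 25.78 + 92.56 → r_corr = 118.3 μm/a

r_corr = 118 μm/a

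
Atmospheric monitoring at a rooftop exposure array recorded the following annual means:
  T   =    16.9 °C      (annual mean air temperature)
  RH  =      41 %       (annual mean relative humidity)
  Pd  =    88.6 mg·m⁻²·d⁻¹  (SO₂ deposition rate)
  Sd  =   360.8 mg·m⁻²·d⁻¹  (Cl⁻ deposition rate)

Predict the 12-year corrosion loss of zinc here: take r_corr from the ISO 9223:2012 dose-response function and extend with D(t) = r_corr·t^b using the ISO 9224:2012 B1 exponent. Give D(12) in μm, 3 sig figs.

D(12) = 24.9 μm

zinc: T>10 °C ⇒ hinge -0.071·(16.9−10) = -0.4899
  sulphur-dioxide contribution → 0.3748 μm/a
  chloride contribution → 2.931 μm/a
  ⇒ r_corr(zinc) = 3.306 μm/a
ISO 9224: D(t) = r_corr · t^b with b = 0.813 (zinc, B1)
  D(12) = 3.306 × 12^0.813 = 3.306 × 7.54 = 24.92 μm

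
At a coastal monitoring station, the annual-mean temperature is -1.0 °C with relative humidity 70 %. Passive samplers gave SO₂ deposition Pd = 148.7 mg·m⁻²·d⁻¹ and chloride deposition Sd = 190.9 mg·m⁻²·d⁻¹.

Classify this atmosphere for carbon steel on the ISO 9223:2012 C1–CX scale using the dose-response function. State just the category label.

carbon steel: T≤10 °C ⇒ hinge +0.150·(-1.0−10) = -1.6500
  SO₂ term: 1.77·148.7^0.52·exp(0.02·70-1.6500) = 18.58
  Sd branch = 0.102·Sd^0.62·e^(0.033·RH+0.04·T) = 25.62 μm/a
  r_corr = 18.58 + 25.62 = 44.2 μm/a
44.2 μm/a falls in (25, 50] for carbon steel → category C3

C3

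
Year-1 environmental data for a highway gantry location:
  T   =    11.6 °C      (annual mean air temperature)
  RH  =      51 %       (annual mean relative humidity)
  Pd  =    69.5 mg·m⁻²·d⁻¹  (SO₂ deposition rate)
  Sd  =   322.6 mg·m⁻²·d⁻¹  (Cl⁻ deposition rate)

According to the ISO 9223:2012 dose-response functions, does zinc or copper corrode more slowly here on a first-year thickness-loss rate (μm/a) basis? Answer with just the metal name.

zinc: T>10 °C ⇒ hinge -0.071·(11.6−10) = -0.1136
  sulphur-dioxide contribution → 0.7773 μm/a
  chloride contribution → 1.898 μm/a
  total first-year rate 2.676 μm/a
copper: T>10 °C ⇒ hinge -0.080·(11.6−10) = -0.1280
  sulphur-dioxide contribution → 0.2847 μm/a
  chloride contribution → 0.5399 μm/a
  ⇒ r_corr(copper) = 0.8246 μm/a
Ordering by μm/a: zinc (2.68) > copper (0.825)

copper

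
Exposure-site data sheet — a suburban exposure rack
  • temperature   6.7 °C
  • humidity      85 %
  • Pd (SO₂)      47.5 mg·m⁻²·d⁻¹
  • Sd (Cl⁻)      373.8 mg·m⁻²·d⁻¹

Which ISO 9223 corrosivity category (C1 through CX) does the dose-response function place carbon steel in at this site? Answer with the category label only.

C5

carbon steel: T≤10 °C ⇒ hinge +0.150·(6.7−10) = -0.4950
  sulphur-dioxide contribution → 43.97 μm/a
  chloride contribution → 86.74 μm/a
  total first-year rate 130.7 μm/a
131 μm/a falls in (80, 200] for carbon steel → category C5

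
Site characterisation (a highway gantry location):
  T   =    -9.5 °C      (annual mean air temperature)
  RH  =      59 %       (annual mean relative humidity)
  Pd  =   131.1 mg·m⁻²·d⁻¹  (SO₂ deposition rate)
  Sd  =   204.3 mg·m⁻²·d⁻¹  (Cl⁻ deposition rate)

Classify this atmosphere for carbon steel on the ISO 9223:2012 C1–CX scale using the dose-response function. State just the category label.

C2

carbon steel: f(T) = +0.150·(T−10) [T≤10 °C] = -2.9250
  sulphur-dioxide contribution → 3.902 μm/a
  chloride contribution → 13.23 μm/a
  ⇒ r_corr(carbon steel) = 17.13 μm/a
17.1 μm/a falls in (1.3, 25] for carbon steel → category C2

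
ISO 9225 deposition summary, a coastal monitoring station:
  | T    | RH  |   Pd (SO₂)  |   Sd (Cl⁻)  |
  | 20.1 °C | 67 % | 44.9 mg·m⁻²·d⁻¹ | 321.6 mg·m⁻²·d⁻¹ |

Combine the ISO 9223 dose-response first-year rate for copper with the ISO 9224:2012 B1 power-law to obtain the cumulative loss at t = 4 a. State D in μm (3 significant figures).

copper: T>10 °C ⇒ hinge -0.080·(20.1−10) = -0.8080
  SO₂ term: 0.0053·44.9^0.26·exp(0.059·67-0.8080) = 0.3309
  Sd branch = 0.01025·Sd^0.27·e^(0.036·RH+0.049·T) = 1.455 μm/a
  sum: 0.3309 + 1.455 → r_corr = 1.786 μm/a
Power-law: D(4) = r_corr · 4^0.667
  D(4) = 1.786 × 4^0.667 = 1.786 × 2.521 = 4.503 μm

D(4) = 4.50 μm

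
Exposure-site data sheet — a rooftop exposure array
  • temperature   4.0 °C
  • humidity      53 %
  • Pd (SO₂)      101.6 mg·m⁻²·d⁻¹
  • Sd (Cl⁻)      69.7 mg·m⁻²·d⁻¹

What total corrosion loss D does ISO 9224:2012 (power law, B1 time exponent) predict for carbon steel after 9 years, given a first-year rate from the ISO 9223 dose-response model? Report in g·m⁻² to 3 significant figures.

D(9) = 806 g·m⁻²

carbon steel: f(T) = +0.150·(T−10) [T≤10 °C] = -0.9000
  sulphur-dioxide contribution → 22.96 μm/a
  chloride contribution → 9.56 μm/a
  ⇒ r_corr(carbon steel) = 32.52 μm/a
ISO 9224: D(t) = r_corr · t^b with b = 0.523 (carbon steel, B1)
  D(9) = 32.52 × 9^0.523 = 32.52 × 3.156 = 102.6 μm
  Mass loss = 102.6 μm × 7.85 g/cm³ = 805.6 g·m⁻²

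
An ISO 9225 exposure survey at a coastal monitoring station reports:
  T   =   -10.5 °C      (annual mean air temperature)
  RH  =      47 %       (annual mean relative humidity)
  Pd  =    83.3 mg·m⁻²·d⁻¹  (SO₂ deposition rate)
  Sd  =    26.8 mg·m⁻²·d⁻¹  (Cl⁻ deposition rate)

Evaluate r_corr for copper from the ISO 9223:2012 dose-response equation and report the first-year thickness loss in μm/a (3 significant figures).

copper: temperature factor f = +0.126·(-20.5) = -2.5830
  SO₂ term: 0.0053·83.3^0.26·exp(0.059·47-2.5830) = 0.02024
  Cl⁻ term: 0.01025·26.8^0.27·exp(0.036·47+0.049·-10.5) = 0.08085
  sum: 0.02024 + 0.08085 → r_corr = 0.1011 μm/a

r_corr = 0.101 μm/a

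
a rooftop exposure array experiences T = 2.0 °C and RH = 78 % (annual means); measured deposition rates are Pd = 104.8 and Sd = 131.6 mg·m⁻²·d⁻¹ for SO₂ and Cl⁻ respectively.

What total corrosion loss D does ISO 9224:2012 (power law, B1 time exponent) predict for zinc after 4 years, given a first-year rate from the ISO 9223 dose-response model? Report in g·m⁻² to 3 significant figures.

D(4) = 72.5 g·m⁻²

zinc: f(T) = +0.038·(T−10) [T≤10 °C] = -0.3040
  sulphur-dioxide contribution → 2.665 μm/a
  chloride contribution → 0.6249 μm/a
  ⇒ r_corr(zinc) = 3.29 μm/a
Power-law: D(4) = r_corr · 4^0.813
  D(4) = 3.29 × 4^0.813 = 3.29 × 3.087 = 10.16 μm
  Mass loss = 10.16 μm × 7.14 g/cm³ = 72.51 g·m⁻²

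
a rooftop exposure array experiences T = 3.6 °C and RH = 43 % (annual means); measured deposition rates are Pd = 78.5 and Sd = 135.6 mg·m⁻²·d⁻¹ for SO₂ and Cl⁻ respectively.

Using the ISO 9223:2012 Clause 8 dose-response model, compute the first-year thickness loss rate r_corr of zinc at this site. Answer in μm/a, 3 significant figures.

zinc: T≤10 °C ⇒ hinge +0.038·(3.6−10) = -0.2432
  Pd branch = 0.0129·Pd^0.44·e^(0.046·RH+f) = 0.4986 μm/a
  Cl⁻ term: 0.0175·135.6^0.57·exp(0.008·43+0.085·3.6) = 0.5504
  sum: 0.4986 + 0.5504 → r_corr = 1.049 μm/a

r_corr = 1.05 μm/a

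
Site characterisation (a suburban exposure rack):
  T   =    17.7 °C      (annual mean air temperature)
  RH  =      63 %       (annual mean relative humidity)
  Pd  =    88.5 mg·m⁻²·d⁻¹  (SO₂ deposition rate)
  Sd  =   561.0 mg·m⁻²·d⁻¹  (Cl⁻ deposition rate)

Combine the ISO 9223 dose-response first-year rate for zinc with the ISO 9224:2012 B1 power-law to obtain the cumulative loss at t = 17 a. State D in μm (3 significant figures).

D(17) = 57.9 μm

zinc: f(T) = -0.071·(T−10) [T>10 °C] = -0.5467
  SO₂ term: 0.0129·88.5^0.44·exp(0.046·63-0.5467) = 0.9736
  Cl⁻ term: 0.0175·561.0^0.57·exp(0.008·63+0.085·17.7) = 4.811
  r_corr = 0.9736 + 4.811 = 5.785 μm/a
ISO 9224: D(t) = r_corr · t^b with b = 0.813 (zinc, B1)
  D(17) = 5.785 × 17^0.813 = 5.785 × 10.01 = 57.89 μm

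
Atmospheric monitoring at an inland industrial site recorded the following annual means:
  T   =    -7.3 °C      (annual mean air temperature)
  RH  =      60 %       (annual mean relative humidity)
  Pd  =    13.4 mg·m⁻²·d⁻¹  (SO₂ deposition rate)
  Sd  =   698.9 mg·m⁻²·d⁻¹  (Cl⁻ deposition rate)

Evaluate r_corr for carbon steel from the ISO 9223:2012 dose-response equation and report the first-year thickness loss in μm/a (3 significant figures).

r_corr = 33.7 μm/a

carbon steel: T≤10 °C ⇒ hinge +0.150·(-7.3−10) = -2.5950
  SO₂ term: 1.77·13.4^0.52·exp(0.02·60-2.5950) = 1.691
  Sd branch = 0.102·Sd^0.62·e^(0.033·RH+0.04·T) = 32.01 μm/a
  sum: 1.691 + 32.01 → r_corr = 33.7 μm/a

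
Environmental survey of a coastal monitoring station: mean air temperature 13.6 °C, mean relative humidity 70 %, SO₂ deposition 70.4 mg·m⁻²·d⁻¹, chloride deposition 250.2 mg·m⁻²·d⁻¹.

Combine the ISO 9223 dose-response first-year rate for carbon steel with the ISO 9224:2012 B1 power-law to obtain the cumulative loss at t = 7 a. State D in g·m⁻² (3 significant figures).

carbon steel: temperature factor f = -0.054·(3.6) = -0.1944
  sulphur-dioxide contribution → 53.99 μm/a
  chloride contribution → 54.33 μm/a
  ⇒ r_corr(carbon steel) = 108.3 μm/a
Long-term exponent b (ISO 9224 Table 2, B1) = 0.523
  D(7) = 108.3 × 7^0.523 = 108.3 × 2.767 = 299.7 μm
  Mass loss = 299.7 μm × 7.85 g/cm³ = 2353 g·m⁻²

D(7) = 2.35e+03 g·m⁻²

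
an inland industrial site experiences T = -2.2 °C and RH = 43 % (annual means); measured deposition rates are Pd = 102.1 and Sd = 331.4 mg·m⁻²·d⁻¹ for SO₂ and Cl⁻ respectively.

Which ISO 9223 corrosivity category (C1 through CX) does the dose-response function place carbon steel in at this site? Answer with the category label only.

C2

carbon steel: T≤10 °C ⇒ hinge +0.150·(-2.2−10) = -1.8300
  sulphur-dioxide contribution → 7.437 μm/a
  chloride contribution → 14.1 μm/a
  ⇒ r_corr(carbon steel) = 21.54 μm/a
21.5 μm/a falls in (1.3, 25] for carbon steel → category C2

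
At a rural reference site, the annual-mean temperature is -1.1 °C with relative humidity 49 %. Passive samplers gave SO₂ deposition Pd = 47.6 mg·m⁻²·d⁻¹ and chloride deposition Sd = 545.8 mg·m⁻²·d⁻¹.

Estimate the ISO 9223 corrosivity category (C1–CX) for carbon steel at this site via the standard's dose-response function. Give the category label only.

C3

carbon steel: T≤10 °C ⇒ hinge +0.150·(-1.1−10) = -1.6650
  SO₂ term: 1.77·47.6^0.52·exp(0.02·49-1.6650) = 6.65
  Sd branch = 0.102·Sd^0.62·e^(0.033·RH+0.04·T) = 24.47 μm/a
  r_corr = 6.65 + 24.47 = 31.12 μm/a
ISO 9223 Table 2 (carbon steel): 25 < 31.1 ≤ 50 μm/a ⇒ C3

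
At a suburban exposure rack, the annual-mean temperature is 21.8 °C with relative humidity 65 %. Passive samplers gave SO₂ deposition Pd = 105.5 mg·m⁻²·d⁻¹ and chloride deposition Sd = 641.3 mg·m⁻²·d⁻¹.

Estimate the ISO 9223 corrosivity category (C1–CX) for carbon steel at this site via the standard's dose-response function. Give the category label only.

C5

carbon steel: f(T) = -0.054·(T−10) [T>10 °C] = -0.6372
  Pd branch = 1.77·Pd^0.52·e^(0.02·RH+f) = 38.72 μm/a
  Sd branch = 0.102·Sd^0.62·e^(0.033·RH+0.04·T) = 114.6 μm/a
  sum: 38.72 + 114.6 → r_corr = 153.3 μm/a
Category bounds: 80…200 μm/a bracket r_corr ⇒ C5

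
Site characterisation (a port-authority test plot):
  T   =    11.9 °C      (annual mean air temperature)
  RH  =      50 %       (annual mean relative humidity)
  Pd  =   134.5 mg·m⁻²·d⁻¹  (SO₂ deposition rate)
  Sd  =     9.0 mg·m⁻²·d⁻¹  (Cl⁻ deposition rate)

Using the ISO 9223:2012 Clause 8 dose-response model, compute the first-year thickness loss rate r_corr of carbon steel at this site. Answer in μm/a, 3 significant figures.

carbon steel: f(T) = -0.054·(T−10) [T>10 °C] = -0.1026
  sulphur-dioxide contribution → 55.54 μm/a
  chloride contribution → 3.338 μm/a
  ⇒ r_corr(carbon steel) = 58.88 μm/a

r_corr = 58.9 μm/a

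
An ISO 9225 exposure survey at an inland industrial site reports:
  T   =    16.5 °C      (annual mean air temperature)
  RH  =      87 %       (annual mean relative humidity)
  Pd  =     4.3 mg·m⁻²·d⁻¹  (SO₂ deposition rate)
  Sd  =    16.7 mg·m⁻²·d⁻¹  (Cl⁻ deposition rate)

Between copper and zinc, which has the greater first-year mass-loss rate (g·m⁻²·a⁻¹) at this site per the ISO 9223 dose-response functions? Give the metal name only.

copper: temperature factor f = -0.080·(6.5) = -0.5200
  sulphur-dioxide contribution → 0.7805 μm/a
  chloride contribution → 1.128 μm/a
  ⇒ r_corr(copper) = 1.908 μm/a
  mass loss = 1.908 μm/a × 8.96 g/cm³ = 17.1 g·m⁻²·a⁻¹
zinc: temperature factor f = -0.071·(6.5) = -0.4615
  sulphur-dioxide contribution → 0.8452 μm/a
  chloride contribution → 0.7102 μm/a
  total first-year rate 1.555 μm/a
  mass loss = 1.555 μm/a × 7.14 g/cm³ = 11.1 g·m⁻²·a⁻¹
Ordering by g·m⁻²·a⁻¹: copper (17.1) > zinc (11.1)

copper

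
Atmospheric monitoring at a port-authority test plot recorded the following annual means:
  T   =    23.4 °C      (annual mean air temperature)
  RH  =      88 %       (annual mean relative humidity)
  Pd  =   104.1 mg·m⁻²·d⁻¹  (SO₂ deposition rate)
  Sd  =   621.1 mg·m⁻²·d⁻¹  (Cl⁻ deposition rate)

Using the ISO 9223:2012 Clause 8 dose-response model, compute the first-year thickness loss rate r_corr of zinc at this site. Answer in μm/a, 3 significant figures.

zinc: T>10 °C ⇒ hinge -0.071·(23.4−10) = -0.9514
  Pd branch = 0.0129·Pd^0.44·e^(0.046·RH+f) = 2.203 μm/a
  Cl⁻ term: 0.0175·621.1^0.57·exp(0.008·88+0.085·23.4) = 10.11
  sum: 2.203 + 10.11 → r_corr = 12.31 μm/a

r_corr = 12.3 μm/a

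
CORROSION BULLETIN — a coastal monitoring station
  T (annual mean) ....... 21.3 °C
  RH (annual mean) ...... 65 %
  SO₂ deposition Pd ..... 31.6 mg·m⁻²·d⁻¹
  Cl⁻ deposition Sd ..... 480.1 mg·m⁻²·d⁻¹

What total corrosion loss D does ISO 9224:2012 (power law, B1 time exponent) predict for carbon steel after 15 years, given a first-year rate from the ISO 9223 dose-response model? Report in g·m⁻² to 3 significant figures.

carbon steel: temperature factor f = -0.054·(11.3) = -0.6102
  Pd branch = 1.77·Pd^0.52·e^(0.02·RH+f) = 21.25 μm/a
  Sd branch = 0.102·Sd^0.62·e^(0.033·RH+0.04·T) = 93.89 μm/a
  r_corr = 21.25 + 93.89 = 115.1 μm/a
ISO 9224: D(t) = r_corr · t^b with b = 0.523 (carbon steel, B1)
  D(15) = 115.1 × 15^0.523 = 115.1 × 4.122 = 474.6 μm
  Mass loss = 474.6 μm × 7.85 g/cm³ = 3726 g·m⁻²

D(15) = 3.73e+03 g·m⁻²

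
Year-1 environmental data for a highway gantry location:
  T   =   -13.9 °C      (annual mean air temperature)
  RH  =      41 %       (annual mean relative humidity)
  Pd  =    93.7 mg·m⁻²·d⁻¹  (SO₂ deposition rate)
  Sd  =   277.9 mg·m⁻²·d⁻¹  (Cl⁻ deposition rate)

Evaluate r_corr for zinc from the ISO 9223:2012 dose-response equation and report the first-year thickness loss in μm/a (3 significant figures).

r_corr = 0.437 μm/a

zinc: T≤10 °C ⇒ hinge +0.038·(-13.9−10) = -0.9082
  SO₂ term: 0.0129·93.7^0.44·exp(0.046·41-0.9082) = 0.2528
  Cl⁻ term: 0.0175·277.9^0.57·exp(0.008·41+0.085·-13.9) = 0.1842
  r_corr = 0.2528 + 0.1842 = 0.4371 μm/a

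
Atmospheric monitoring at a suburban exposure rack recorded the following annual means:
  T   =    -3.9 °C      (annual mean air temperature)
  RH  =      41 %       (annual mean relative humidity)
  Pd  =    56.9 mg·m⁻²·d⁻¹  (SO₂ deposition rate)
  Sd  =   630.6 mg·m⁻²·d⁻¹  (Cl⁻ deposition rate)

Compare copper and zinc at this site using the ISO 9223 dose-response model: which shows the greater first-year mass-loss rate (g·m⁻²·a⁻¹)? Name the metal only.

zinc

copper: f(T) = +0.126·(T−10) [T≤10 °C] = -1.7514
  Pd branch = 0.0053·Pd^0.26·e^(0.059·RH+f) = 0.02955 μm/a
  Cl⁻ term: 0.01025·630.6^0.27·exp(0.036·41+0.049·-3.9) = 0.2112
  sum: 0.02955 + 0.2112 → r_corr = 0.2407 μm/a
  mass loss = 0.2407 μm/a × 8.96 g/cm³ = 2.157 g·m⁻²·a⁻¹
zinc: f(T) = +0.038·(T−10) [T≤10 °C] = -0.5282
  Pd branch = 0.0129·Pd^0.44·e^(0.046·RH+f) = 0.2968 μm/a
  Cl⁻ term: 0.0175·630.6^0.57·exp(0.008·41+0.085·-3.9) = 0.6877
  sum: 0.2968 + 0.6877 → r_corr = 0.9845 μm/a
  mass loss = 0.9845 μm/a × 7.14 g/cm³ = 7.029 g·m⁻²·a⁻¹
Ordering by g·m⁻²·a⁻¹: zinc (7.03) > copper (2.16)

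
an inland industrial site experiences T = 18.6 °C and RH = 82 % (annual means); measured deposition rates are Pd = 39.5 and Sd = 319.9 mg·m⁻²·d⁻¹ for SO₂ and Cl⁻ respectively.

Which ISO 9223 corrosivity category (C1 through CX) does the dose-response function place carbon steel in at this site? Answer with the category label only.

C5

carbon steel: f(T) = -0.054·(T−10) [T>10 °C] = -0.4644
  SO₂ term: 1.77·39.5^0.52·exp(0.02·82-0.4644) = 38.79
  Cl⁻ term: 0.102·319.9^0.62·exp(0.033·82+0.04·18.6) = 114.8
  r_corr = 38.79 + 114.8 = 153.6 μm/a
154 μm/a falls in (80, 200] for carbon steel → category C5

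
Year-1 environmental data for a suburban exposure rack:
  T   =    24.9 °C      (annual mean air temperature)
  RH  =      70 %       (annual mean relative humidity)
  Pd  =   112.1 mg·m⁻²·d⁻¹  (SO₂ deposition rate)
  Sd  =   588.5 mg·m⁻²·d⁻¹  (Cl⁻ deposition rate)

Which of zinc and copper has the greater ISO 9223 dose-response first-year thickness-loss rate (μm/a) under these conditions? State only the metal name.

zinc: f(T) = -0.071·(T−10) [T>10 °C] = -1.0579
  sulphur-dioxide contribution → 0.8941 μm/a
  chloride contribution → 9.642 μm/a
  total first-year rate 10.54 μm/a
copper: T>10 °C ⇒ hinge -0.080·(24.9−10) = -1.1920
  sulphur-dioxide contribution → 0.3413 μm/a
  chloride contribution → 2.415 μm/a
  ⇒ r_corr(copper) = 2.756 μm/a
Ordering by μm/a: zinc (10.5) > copper (2.76)

zinc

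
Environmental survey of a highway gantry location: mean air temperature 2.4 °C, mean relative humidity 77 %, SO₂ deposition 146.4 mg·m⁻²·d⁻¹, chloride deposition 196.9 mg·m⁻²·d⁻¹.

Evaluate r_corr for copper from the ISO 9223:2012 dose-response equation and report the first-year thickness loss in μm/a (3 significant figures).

copper: f(T) = +0.126·(T−10) [T≤10 °C] = -0.9576
  SO₂ term: 0.0053·146.4^0.26·exp(0.059·77-0.9576) = 0.6989
  Sd branch = 0.01025·Sd^0.27·e^(0.036·RH+0.049·T) = 0.7676 μm/a
  r_corr = 0.6989 + 0.7676 = 1.466 μm/a

r_corr = 1.47 μm/a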